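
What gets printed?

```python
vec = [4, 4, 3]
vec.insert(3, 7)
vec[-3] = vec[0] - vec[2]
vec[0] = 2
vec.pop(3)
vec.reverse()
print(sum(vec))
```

insert 7 at 3 → [4, 4, 3, 7]
vec[-3] = vec[0]-vec[2] = 4-3 = 1 → [4, 1, 3, 7]
vec[0] = 2 → [2, 1, 3, 7]
pop(3) removes 7 → [2, 1, 3]
reverse → [3, 1, 2]
sum = 6

6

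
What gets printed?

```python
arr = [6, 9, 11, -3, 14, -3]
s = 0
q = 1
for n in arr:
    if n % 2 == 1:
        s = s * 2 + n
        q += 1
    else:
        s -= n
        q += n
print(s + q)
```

8

n=6: not odd, s = 0-6 = -6; q=7
n=9: odd, s = (-6)*2+9 = -3; q=8
n=11: odd, s = (-3)*2+11 = 5; q=9
n=-3: odd, s = 5*2+(-3) = 7; q=10
n=14: not odd, s = 7-14 = -7; q=24
n=-3: odd, s = (-7)*2+(-3) = -17; q=25
s+q = (-17)+25 = 8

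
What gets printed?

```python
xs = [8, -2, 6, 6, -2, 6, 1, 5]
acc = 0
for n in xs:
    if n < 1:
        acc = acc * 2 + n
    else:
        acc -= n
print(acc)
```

-74

n=8: not <1, acc = 0-8 = -8
n=-2: <1, acc = (-8)*2+(-2) = -18
n=6: not <1, acc = (-18)-6 = -24
n=6: not <1, acc = (-24)-6 = -30
n=-2: <1, acc = (-30)*2+(-2) = -62
n=6: not <1, acc = (-62)-6 = -68
n=1: not <1, acc = (-68)-1 = -69
n=5: not <1, acc = (-69)-5 = -74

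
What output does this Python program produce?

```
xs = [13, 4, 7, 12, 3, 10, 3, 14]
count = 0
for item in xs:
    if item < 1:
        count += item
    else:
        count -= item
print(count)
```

-66

item=13: not <1, count = 0-13 = -13
item=4: not <1, count = (-13)-4 = -17
item=7: not <1, count = (-17)-7 = -24
item=12: not <1, count = (-24)-12 = -36
item=3: not <1, count = (-36)-3 = -39
item=10: not <1, count = (-39)-10 = -49
item=3: not <1, count = (-49)-3 = -52
item=14: not <1, count = (-52)-14 = -66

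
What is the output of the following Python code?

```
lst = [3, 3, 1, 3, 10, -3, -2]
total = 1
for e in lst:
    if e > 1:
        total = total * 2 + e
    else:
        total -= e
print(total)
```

69

e=3: >1, total = 1*2+3 = 5
e=3: >1, total = 5*2+3 = 13
e=1: not >1, total = 13-1 = 12
e=3: >1, total = 12*2+3 = 27
e=10: >1, total = 27*2+10 = 64
e=-3: not >1, total = 64-(-3) = 67
e=-2: not >1, total = 67-(-2) = 69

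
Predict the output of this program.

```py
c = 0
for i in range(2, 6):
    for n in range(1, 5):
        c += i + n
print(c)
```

96

i=2,n=1: c = 0+3 = 3
i=2,n=2: c = 3+4 = 7
i=2,n=3: c = 7+5 = 12
i=2,n=4: c = 12+6 = 18
i=3,n=1: c = 18+4 = 22
i=3,n=2: c = 22+5 = 27
i=3,n=3: c = 27+6 = 33
i=3,n=4: c = 33+7 = 40
i=4,n=1: c = 40+5 = 45
i=4,n=2: c = 45+6 = 51
i=4,n=3: c = 51+7 = 58
i=4,n=4: c = 58+8 = 66
i=5,n=1: c = 66+6 = 72
i=5,n=2: c = 72+7 = 79
i=5,n=3: c = 79+8 = 87
i=5,n=4: c = 87+9 = 96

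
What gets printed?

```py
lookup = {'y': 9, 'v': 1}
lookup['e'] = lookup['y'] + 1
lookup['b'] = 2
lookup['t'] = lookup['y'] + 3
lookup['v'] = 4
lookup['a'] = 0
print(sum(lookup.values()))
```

37

lookup['e'] = lookup['y']+1 = 10 → {'y': 9, 'v': 1, 'e': 10}
lookup['b'] = 2 → {'y': 9, 'v': 1, 'e': 10, 'b': 2}
lookup['t'] = lookup['y']+3 = 12 → {'y': 9, 'v': 1, 'e': 10, 'b': 2, 't': 12}
lookup['v'] = 4 → {'y': 9, 'v': 4, 'e': 10, 'b': 2, 't': 12}
lookup['a'] = 0 → {'y': 9, 'v': 4, 'e': 10, 'b': 2, 't': 12, 'a': 0}
sum of values = 37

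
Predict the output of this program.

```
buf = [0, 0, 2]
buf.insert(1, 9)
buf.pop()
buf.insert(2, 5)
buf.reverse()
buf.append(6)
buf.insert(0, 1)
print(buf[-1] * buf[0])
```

insert 9 at 1 → [0, 9, 0, 2]
pop() removes 2 → [0, 9, 0]
insert 5 at 2 → [0, 9, 5, 0]
reverse → [0, 5, 9, 0]
append 6 → [0, 5, 9, 0, 6]
insert 1 at 0 → [1, 0, 5, 9, 0, 6]
buf[-1]*buf[0] = 6*1 = 6

6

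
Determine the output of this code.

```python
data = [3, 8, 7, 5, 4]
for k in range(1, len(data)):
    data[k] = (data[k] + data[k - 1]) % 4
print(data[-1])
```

k=1: data[1] = (8+3)%4 = 3 → [3, 3, 7, 5, 4]
k=2: data[2] = (7+3)%4 = 2 → [3, 3, 2, 5, 4]
k=3: data[3] = (5+2)%4 = 3 → [3, 3, 2, 3, 4]
k=4: data[4] = (4+3)%4 = 3 → [3, 3, 2, 3, 3]

3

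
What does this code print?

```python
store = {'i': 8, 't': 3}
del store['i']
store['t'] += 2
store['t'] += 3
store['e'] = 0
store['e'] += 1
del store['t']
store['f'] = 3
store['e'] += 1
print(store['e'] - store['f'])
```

del 'i' → {'t': 3}
store['t'] = 3+2 = 5 → {'t': 5}
store['t'] = 5+3 = 8 → {'t': 8}
store['e'] = 0 → {'t': 8, 'e': 0}
store['e'] = 0+1 = 1 → {'t': 8, 'e': 1}
del 't' → {'e': 1}
store['f'] = 3 → {'e': 1, 'f': 3}
store['e'] = 1+1 = 2 → {'e': 2, 'f': 3}
store['e']-store['f'] = 2-3 = -1

-1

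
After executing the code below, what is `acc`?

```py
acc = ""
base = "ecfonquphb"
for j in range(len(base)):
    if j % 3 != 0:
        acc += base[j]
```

j=0: skip
j=1: add 'c' → 'c'
j=2: add 'f' → 'cf'
j=3: skip
j=4: add 'n' → 'cfn'
j=5: add 'q' → 'cfnq'
j=6: skip
j=7: add 'p' → 'cfnqp'
j=8: add 'h' → 'cfnqph'
j=9: skip

'cfnqph'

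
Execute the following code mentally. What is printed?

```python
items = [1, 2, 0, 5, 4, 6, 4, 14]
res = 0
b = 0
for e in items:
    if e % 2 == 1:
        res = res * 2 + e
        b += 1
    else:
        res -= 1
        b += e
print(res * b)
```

e=1: odd, res = 0*2+1 = 1; b=1
e=2: not odd, res = 1-1 = 0; b=3
e=0: not odd, res = 0-1 = -1; b=3
e=5: odd, res = (-1)*2+5 = 3; b=4
e=4: not odd, res = 3-1 = 2; b=8
e=6: not odd, res = 2-1 = 1; b=14
e=4: not odd, res = 1-1 = 0; b=18
e=14: not odd, res = 0-1 = -1; b=32
res*b = (-1)*32 = -32

-32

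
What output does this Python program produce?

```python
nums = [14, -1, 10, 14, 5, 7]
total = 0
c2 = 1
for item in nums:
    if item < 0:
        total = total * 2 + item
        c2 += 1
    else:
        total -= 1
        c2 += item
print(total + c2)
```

item=14: not <0, total = 0-1 = -1; c2=15
item=-1: <0, total = (-1)*2+(-1) = -3; c2=16
item=10: not <0, total = (-3)-1 = -4; c2=26
item=14: not <0, total = (-4)-1 = -5; c2=40
item=5: not <0, total = (-5)-1 = -6; c2=45
item=7: not <0, total = (-6)-1 = -7; c2=52
total+c2 = (-7)+52 = 45

45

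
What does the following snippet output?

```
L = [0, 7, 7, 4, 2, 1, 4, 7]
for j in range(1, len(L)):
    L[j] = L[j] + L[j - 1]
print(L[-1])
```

j=1: L[1] = 7+0 = 7 → [0, 7, 7, 4, 2, 1, 4, 7]
j=2: L[2] = 7+7 = 14 → [0, 7, 14, 4, 2, 1, 4, 7]
j=3: L[3] = 4+14 = 18 → [0, 7, 14, 18, 2, 1, 4, 7]
j=4: L[4] = 2+18 = 20 → [0, 7, 14, 18, 20, 1, 4, 7]
j=5: L[5] = 1+20 = 21 → [0, 7, 14, 18, 20, 21, 4, 7]
j=6: L[6] = 4+21 = 25 → [0, 7, 14, 18, 20, 21, 25, 7]
j=7: L[7] = 7+25 = 32 → [0, 7, 14, 18, 20, 21, 25, 32]

32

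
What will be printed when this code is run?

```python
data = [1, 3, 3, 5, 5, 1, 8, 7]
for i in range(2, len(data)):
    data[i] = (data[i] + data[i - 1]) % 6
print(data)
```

[1, 3, 0, 5, 4, 5, 1, 2]

i=2: data[2] = (3+3)%6 = 0 → [1, 3, 0, 5, 5, 1, 8, 7]
i=3: data[3] = (5+0)%6 = 5 → [1, 3, 0, 5, 5, 1, 8, 7]
i=4: data[4] = (5+5)%6 = 4 → [1, 3, 0, 5, 4, 1, 8, 7]
i=5: data[5] = (1+4)%6 = 5 → [1, 3, 0, 5, 4, 5, 8, 7]
i=6: data[6] = (8+5)%6 = 1 → [1, 3, 0, 5, 4, 5, 1, 7]
i=7: data[7] = (7+1)%6 = 2 → [1, 3, 0, 5, 4, 5, 1, 2]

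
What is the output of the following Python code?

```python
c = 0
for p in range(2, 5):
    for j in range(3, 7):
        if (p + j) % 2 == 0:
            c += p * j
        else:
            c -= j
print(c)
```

p=2,j=3: odd sum, c = 0-3 = -3
p=2,j=4: even sum, c = (-3)+8 = 5
p=2,j=5: odd sum, c = 5-5 = 0
p=2,j=6: even sum, c = 0+12 = 12
p=3,j=3: even sum, c = 12+9 = 21
p=3,j=4: odd sum, c = 21-4 = 17
p=3,j=5: even sum, c = 17+15 = 32
p=3,j=6: odd sum, c = 32-6 = 26
p=4,j=3: odd sum, c = 26-3 = 23
p=4,j=4: even sum, c = 23+16 = 39
p=4,j=5: odd sum, c = 39-5 = 34
p=4,j=6: even sum, c = 34+24 = 58

58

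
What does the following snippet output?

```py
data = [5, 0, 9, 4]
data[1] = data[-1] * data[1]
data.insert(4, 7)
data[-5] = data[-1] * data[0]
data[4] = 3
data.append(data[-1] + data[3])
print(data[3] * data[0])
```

140

data[1] = data[-1]*data[1] = 4*0 = 0 → [5, 0, 9, 4]
insert 7 at 4 → [5, 0, 9, 4, 7]
data[-5] = data[-1]*data[0] = 7*5 = 35 → [35, 0, 9, 4, 7]
data[4] = 3 → [35, 0, 9, 4, 3]
append data[-1]+data[3] = 3+4 = 7 → [35, 0, 9, 4, 3, 7]
data[3]*data[0] = 4*35 = 140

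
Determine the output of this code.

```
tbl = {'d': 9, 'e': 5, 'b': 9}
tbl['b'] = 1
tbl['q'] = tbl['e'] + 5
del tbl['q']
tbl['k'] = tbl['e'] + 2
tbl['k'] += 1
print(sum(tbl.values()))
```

tbl['b'] = 1 → {'d': 9, 'e': 5, 'b': 1}
tbl['q'] = tbl['e']+5 = 10 → {'d': 9, 'e': 5, 'b': 1, 'q': 10}
del 'q' → {'d': 9, 'e': 5, 'b': 1}
tbl['k'] = tbl['e']+2 = 7 → {'d': 9, 'e': 5, 'b': 1, 'k': 7}
tbl['k'] = 7+1 = 8 → {'d': 9, 'e': 5, 'b': 1, 'k': 8}
sum of values = 23

23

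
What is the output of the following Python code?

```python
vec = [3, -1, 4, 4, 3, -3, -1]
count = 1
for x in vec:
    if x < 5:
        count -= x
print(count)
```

-8

x=3: <5, count = 1-3 = -2
x=-1: <5, count = (-2)-(-1) = -1
x=4: <5, count = (-1)-4 = -5
x=4: <5, count = (-5)-4 = -9
x=3: <5, count = (-9)-3 = -12
x=-3: <5, count = (-12)-(-3) = -9
x=-1: <5, count = (-9)-(-1) = -8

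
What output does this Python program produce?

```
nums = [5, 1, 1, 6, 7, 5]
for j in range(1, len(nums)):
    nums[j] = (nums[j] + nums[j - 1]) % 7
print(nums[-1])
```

j=1: nums[1] = (1+5)%7 = 6 → [5, 6, 1, 6, 7, 5]
j=2: nums[2] = (1+6)%7 = 0 → [5, 6, 0, 6, 7, 5]
j=3: nums[3] = (6+0)%7 = 6 → [5, 6, 0, 6, 7, 5]
j=4: nums[4] = (7+6)%7 = 6 → [5, 6, 0, 6, 6, 5]
j=5: nums[5] = (5+6)%7 = 4 → [5, 6, 0, 6, 6, 4]

4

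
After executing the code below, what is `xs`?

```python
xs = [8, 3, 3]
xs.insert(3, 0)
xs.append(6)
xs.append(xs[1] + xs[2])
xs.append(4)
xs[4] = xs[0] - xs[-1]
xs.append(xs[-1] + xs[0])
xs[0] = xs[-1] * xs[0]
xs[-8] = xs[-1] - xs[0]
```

[-84, 3, 3, 0, 4, 6, 4, 12]

insert 0 at 3 → [8, 3, 3, 0]
append 6 → [8, 3, 3, 0, 6]
append xs[1]+xs[2] = 3+3 = 6 → [8, 3, 3, 0, 6, 6]
append 4 → [8, 3, 3, 0, 6, 6, 4]
xs[4] = xs[0]-xs[-1] = 8-4 = 4 → [8, 3, 3, 0, 4, 6, 4]
append xs[-1]+xs[0] = 4+8 = 12 → [8, 3, 3, 0, 4, 6, 4, 12]
xs[0] = xs[-1]*xs[0] = 12*8 = 96 → [96, 3, 3, 0, 4, 6, 4, 12]
xs[-8] = xs[-1]-xs[0] = 12-96 = -84 → [-84, 3, 3, 0, 4, 6, 4, 12]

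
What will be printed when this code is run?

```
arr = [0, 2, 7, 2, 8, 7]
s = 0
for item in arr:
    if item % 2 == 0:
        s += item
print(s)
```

12

item=0: even, s = 0+0 = 0
item=2: even, s = 0+2 = 2
item=7: not even
item=2: even, s = 2+2 = 4
item=8: even, s = 4+8 = 12
item=7: not even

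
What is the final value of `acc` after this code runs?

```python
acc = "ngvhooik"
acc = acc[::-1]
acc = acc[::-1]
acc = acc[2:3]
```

reverse → 'kioohvgn'
reverse → 'ngvhooik'
slice [2:3] → 'v'

'v'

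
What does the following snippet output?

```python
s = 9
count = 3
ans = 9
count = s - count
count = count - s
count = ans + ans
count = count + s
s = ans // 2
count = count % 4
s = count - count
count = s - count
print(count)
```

count = 9-3 = 6
count = 6-9 = -3
count = 9+9 = 18
count = 18+9 = 27
s = 9//2 = 4
count = 27%4 = 3
s = 3-3 = 0
count = 0-3 = -3

-3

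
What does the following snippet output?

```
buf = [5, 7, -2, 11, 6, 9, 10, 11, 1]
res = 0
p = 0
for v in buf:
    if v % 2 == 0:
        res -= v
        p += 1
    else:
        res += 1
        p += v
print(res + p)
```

39

v=5: not even, res = 0+1 = 1; p=5
v=7: not even, res = 1+1 = 2; p=12
v=-2: even, res = 2-(-2) = 4; p=13
v=11: not even, res = 4+1 = 5; p=24
v=6: even, res = 5-6 = -1; p=25
v=9: not even, res = (-1)+1 = 0; p=34
v=10: even, res = 0-10 = -10; p=35
v=11: not even, res = (-10)+1 = -9; p=46
v=1: not even, res = (-9)+1 = -8; p=47
res+p = (-8)+47 = 39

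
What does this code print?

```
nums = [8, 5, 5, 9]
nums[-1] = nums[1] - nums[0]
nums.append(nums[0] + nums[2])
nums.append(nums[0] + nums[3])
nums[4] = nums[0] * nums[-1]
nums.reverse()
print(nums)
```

nums[-1] = nums[1]-nums[0] = 5-8 = -3 → [8, 5, 5, -3]
append nums[0]+nums[2] = 8+5 = 13 → [8, 5, 5, -3, 13]
append nums[0]+nums[3] = 8+(-3) = 5 → [8, 5, 5, -3, 13, 5]
nums[4] = nums[0]*nums[-1] = 8*5 = 40 → [8, 5, 5, -3, 40, 5]
reverse → [5, 40, -3, 5, 5, 8]

[5, 40, -3, 5, 5, 8]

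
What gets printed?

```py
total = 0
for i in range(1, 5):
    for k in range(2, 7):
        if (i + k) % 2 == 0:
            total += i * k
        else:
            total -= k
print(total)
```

64

i=1,k=2: odd sum, total = 0-2 = -2
i=1,k=3: even sum, total = (-2)+3 = 1
i=1,k=4: odd sum, total = 1-4 = -3
i=1,k=5: even sum, total = (-3)+5 = 2
i=1,k=6: odd sum, total = 2-6 = -4
i=2,k=2: even sum, total = (-4)+4 = 0
i=2,k=3: odd sum, total = 0-3 = -3
i=2,k=4: even sum, total = (-3)+8 = 5
i=2,k=5: odd sum, total = 5-5 = 0
i=2,k=6: even sum, total = 0+12 = 12
i=3,k=2: odd sum, total = 12-2 = 10
i=3,k=3: even sum, total = 10+9 = 19
i=3,k=4: odd sum, total = 19-4 = 15
i=3,k=5: even sum, total = 15+15 = 30
i=3,k=6: odd sum, total = 30-6 = 24
i=4,k=2: even sum, total = 24+8 = 32
i=4,k=3: odd sum, total = 32-3 = 29
i=4,k=4: even sum, total = 29+16 = 45
i=4,k=5: odd sum, total = 45-5 = 40
i=4,k=6: even sum, total = 40+24 = 64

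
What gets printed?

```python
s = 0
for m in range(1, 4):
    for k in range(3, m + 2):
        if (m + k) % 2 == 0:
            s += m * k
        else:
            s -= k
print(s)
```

2

m=2,k=3: odd sum, s = 0-3 = -3
m=3,k=3: even sum, s = (-3)+9 = 6
m=3,k=4: odd sum, s = 6-4 = 2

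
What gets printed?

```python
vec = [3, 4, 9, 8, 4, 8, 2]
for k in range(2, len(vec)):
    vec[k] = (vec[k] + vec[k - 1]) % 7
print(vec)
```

k=2: vec[2] = (9+4)%7 = 6 → [3, 4, 6, 8, 4, 8, 2]
k=3: vec[3] = (8+6)%7 = 0 → [3, 4, 6, 0, 4, 8, 2]
k=4: vec[4] = (4+0)%7 = 4 → [3, 4, 6, 0, 4, 8, 2]
k=5: vec[5] = (8+4)%7 = 5 → [3, 4, 6, 0, 4, 5, 2]
k=6: vec[6] = (2+5)%7 = 0 → [3, 4, 6, 0, 4, 5, 0]

[3, 4, 6, 0, 4, 5, 0]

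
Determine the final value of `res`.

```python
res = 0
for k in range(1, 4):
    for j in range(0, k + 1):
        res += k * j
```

25

k=1,j=0: res = 0+0 = 0
k=1,j=1: res = 0+1 = 1
k=2,j=0: res = 1+0 = 1
k=2,j=1: res = 1+2 = 3
k=2,j=2: res = 3+4 = 7
k=3,j=0: res = 7+0 = 7
k=3,j=1: res = 7+3 = 10
k=3,j=2: res = 10+6 = 16
k=3,j=3: res = 16+9 = 25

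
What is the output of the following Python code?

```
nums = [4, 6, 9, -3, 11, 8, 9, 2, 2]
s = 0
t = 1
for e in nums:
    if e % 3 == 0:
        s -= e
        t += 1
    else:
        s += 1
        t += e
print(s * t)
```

e=4: not %3==0, s = 0+1 = 1; t=5
e=6: %3==0, s = 1-6 = -5; t=6
e=9: %3==0, s = (-5)-9 = -14; t=7
e=-3: %3==0, s = (-14)-(-3) = -11; t=8
e=11: not %3==0, s = (-11)+1 = -10; t=19
e=8: not %3==0, s = (-10)+1 = -9; t=27
e=9: %3==0, s = (-9)-9 = -18; t=28
e=2: not %3==0, s = (-18)+1 = -17; t=30
e=2: not %3==0, s = (-17)+1 = -16; t=32
s*t = (-16)*32 = -512

-512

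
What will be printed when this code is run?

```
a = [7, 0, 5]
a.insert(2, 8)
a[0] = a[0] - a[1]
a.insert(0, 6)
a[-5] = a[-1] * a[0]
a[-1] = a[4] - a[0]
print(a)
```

[30, 7, 0, 8, -25]

insert 8 at 2 → [7, 0, 8, 5]
a[0] = a[0]-a[1] = 7-0 = 7 → [7, 0, 8, 5]
insert 6 at 0 → [6, 7, 0, 8, 5]
a[-5] = a[-1]*a[0] = 5*6 = 30 → [30, 7, 0, 8, 5]
a[-1] = a[4]-a[0] = 5-30 = -25 → [30, 7, 0, 8, -25]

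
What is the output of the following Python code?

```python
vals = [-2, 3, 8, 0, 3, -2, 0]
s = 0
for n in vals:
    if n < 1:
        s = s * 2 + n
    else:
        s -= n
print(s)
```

n=-2: <1, s = 0*2+(-2) = -2
n=3: not <1, s = (-2)-3 = -5
n=8: not <1, s = (-5)-8 = -13
n=0: <1, s = (-13)*2+0 = -26
n=3: not <1, s = (-26)-3 = -29
n=-2: <1, s = (-29)*2+(-2) = -60
n=0: <1, s = (-60)*2+0 = -120

-120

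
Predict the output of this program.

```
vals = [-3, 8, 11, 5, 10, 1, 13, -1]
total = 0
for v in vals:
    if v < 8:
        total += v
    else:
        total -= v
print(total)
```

-40

v=-3: <8, total = 0+(-3) = -3
v=8: not <8, total = (-3)-8 = -11
v=11: not <8, total = (-11)-11 = -22
v=5: <8, total = (-22)+5 = -17
v=10: not <8, total = (-17)-10 = -27
v=1: <8, total = (-27)+1 = -26
v=13: not <8, total = (-26)-13 = -39
v=-1: <8, total = (-39)+(-1) = -40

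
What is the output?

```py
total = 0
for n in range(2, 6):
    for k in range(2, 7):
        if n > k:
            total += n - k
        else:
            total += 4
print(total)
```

66

n=2,k=2: not 2>2, total = 0+4 = 4
n=2,k=3: not 2>3, total = 4+4 = 8
n=2,k=4: not 2>4, total = 8+4 = 12
n=2,k=5: not 2>5, total = 12+4 = 16
n=2,k=6: not 2>6, total = 16+4 = 20
n=3,k=2: 3>2, total = 20+1 = 21
n=3,k=3: not 3>3, total = 21+4 = 25
n=3,k=4: not 3>4, total = 25+4 = 29
n=3,k=5: not 3>5, total = 29+4 = 33
n=3,k=6: not 3>6, total = 33+4 = 37
n=4,k=2: 4>2, total = 37+2 = 39
n=4,k=3: 4>3, total = 39+1 = 40
n=4,k=4: not 4>4, total = 40+4 = 44
n=4,k=5: not 4>5, total = 44+4 = 48
n=4,k=6: not 4>6, total = 48+4 = 52
n=5,k=2: 5>2, total = 52+3 = 55
n=5,k=3: 5>3, total = 55+2 = 57
n=5,k=4: 5>4, total = 57+1 = 58
n=5,k=5: not 5>5, total = 58+4 = 62
n=5,k=6: not 5>6, total = 62+4 = 66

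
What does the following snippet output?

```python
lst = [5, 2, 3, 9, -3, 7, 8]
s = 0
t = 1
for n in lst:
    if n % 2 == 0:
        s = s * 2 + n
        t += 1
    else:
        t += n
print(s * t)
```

n=5: not even; t=6
n=2: even, s = 0*2+2 = 2; t=7
n=3: not even; t=10
n=9: not even; t=19
n=-3: not even; t=16
n=7: not even; t=23
n=8: even, s = 2*2+8 = 12; t=24
s*t = 12*24 = 288

288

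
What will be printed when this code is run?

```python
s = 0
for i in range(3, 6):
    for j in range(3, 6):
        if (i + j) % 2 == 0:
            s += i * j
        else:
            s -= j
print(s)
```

64

i=3,j=3: even sum, s = 0+9 = 9
i=3,j=4: odd sum, s = 9-4 = 5
i=3,j=5: even sum, s = 5+15 = 20
i=4,j=3: odd sum, s = 20-3 = 17
i=4,j=4: even sum, s = 17+16 = 33
i=4,j=5: odd sum, s = 33-5 = 28
i=5,j=3: even sum, s = 28+15 = 43
i=5,j=4: odd sum, s = 43-4 = 39
i=5,j=5: even sum, s = 39+25 = 64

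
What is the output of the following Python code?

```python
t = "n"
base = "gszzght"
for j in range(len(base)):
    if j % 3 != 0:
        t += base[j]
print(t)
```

j=0: skip
j=1: add 's' → 'ns'
j=2: add 'z' → 'nsz'
j=3: skip
j=4: add 'g' → 'nszg'
j=5: add 'h' → 'nszgh'
j=6: skip

nszgh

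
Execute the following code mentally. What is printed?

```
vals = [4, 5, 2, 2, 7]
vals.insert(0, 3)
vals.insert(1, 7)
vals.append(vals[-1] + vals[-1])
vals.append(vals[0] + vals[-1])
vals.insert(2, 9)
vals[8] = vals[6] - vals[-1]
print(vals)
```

[3, 7, 9, 4, 5, 2, 2, 7, -15, 17]

insert 3 at 0 → [3, 4, 5, 2, 2, 7]
insert 7 at 1 → [3, 7, 4, 5, 2, 2, 7]
append vals[-1]+vals[-1] = 7+7 = 14 → [3, 7, 4, 5, 2, 2, 7, 14]
append vals[0]+vals[-1] = 3+14 = 17 → [3, 7, 4, 5, 2, 2, 7, 14, 17]
insert 9 at 2 → [3, 7, 9, 4, 5, 2, 2, 7, 14, 17]
vals[8] = vals[6]-vals[-1] = 2-17 = -15 → [3, 7, 9, 4, 5, 2, 2, 7, -15, 17]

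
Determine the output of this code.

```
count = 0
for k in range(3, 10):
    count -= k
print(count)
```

k=3: count = 0-3 = -3
k=4: count = (-3)-4 = -7
k=5: count = (-7)-5 = -12
k=6: count = (-12)-6 = -18
k=7: count = (-18)-7 = -25
k=8: count = (-25)-8 = -33
k=9: count = (-33)-9 = -42

-42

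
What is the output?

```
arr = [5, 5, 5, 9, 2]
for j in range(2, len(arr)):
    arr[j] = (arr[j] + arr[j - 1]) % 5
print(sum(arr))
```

j=2: arr[2] = (5+5)%5 = 0 → [5, 5, 0, 9, 2]
j=3: arr[3] = (9+0)%5 = 4 → [5, 5, 0, 4, 2]
j=4: arr[4] = (2+4)%5 = 1 → [5, 5, 0, 4, 1]
sum = 15

15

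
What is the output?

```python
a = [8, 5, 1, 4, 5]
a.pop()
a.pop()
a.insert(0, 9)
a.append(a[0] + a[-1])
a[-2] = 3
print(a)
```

[9, 8, 5, 3, 10]

pop() removes 5 → [8, 5, 1, 4]
pop() removes 4 → [8, 5, 1]
insert 9 at 0 → [9, 8, 5, 1]
append a[0]+a[-1] = 9+1 = 10 → [9, 8, 5, 1, 10]
a[-2] = 3 → [9, 8, 5, 3, 10]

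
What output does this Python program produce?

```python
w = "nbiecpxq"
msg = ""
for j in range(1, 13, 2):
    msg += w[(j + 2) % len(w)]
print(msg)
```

epqbep

j=1: add w[3]='e' → 'e'
j=3: add w[5]='p' → 'ep'
j=5: add w[7]='q' → 'epq'
j=7: add w[1]='b' → 'epqb'
j=9: add w[3]='e' → 'epqbe'
j=11: add w[5]='p' → 'epqbep'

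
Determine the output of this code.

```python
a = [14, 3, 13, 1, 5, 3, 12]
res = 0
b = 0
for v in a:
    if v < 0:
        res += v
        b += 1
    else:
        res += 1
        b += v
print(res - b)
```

v=14: not <0, res = 0+1 = 1; b=14
v=3: not <0, res = 1+1 = 2; b=17
v=13: not <0, res = 2+1 = 3; b=30
v=1: not <0, res = 3+1 = 4; b=31
v=5: not <0, res = 4+1 = 5; b=36
v=3: not <0, res = 5+1 = 6; b=39
v=12: not <0, res = 6+1 = 7; b=51
res-b = 7-51 = -44

-44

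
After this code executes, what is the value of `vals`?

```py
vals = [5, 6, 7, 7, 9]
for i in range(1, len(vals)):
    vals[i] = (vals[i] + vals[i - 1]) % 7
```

i=1: vals[1] = (6+5)%7 = 4 → [5, 4, 7, 7, 9]
i=2: vals[2] = (7+4)%7 = 4 → [5, 4, 4, 7, 9]
i=3: vals[3] = (7+4)%7 = 4 → [5, 4, 4, 4, 9]
i=4: vals[4] = (9+4)%7 = 6 → [5, 4, 4, 4, 6]

[5, 4, 4, 4, 6]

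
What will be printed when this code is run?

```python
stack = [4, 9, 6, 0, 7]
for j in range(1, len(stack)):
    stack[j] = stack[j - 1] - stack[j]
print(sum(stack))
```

-41

j=1: stack[1] = 4-9 = -5 → [4, -5, 6, 0, 7]
j=2: stack[2] = (-5)-6 = -11 → [4, -5, -11, 0, 7]
j=3: stack[3] = (-11)-0 = -11 → [4, -5, -11, -11, 7]
j=4: stack[4] = (-11)-7 = -18 → [4, -5, -11, -11, -18]
sum = -41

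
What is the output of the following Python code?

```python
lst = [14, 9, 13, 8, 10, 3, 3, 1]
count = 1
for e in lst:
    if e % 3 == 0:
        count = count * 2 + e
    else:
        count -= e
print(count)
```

-184

e=14: not %3==0, count = 1-14 = -13
e=9: %3==0, count = (-13)*2+9 = -17
e=13: not %3==0, count = (-17)-13 = -30
e=8: not %3==0, count = (-30)-8 = -38
e=10: not %3==0, count = (-38)-10 = -48
e=3: %3==0, count = (-48)*2+3 = -93
e=3: %3==0, count = (-93)*2+3 = -183
e=1: not %3==0, count = (-183)-1 = -184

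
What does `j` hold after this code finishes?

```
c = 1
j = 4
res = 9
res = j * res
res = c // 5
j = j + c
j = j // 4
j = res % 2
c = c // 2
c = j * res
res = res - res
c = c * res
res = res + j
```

res = 4*9 = 36
res = 1//5 = 0
j = 4+1 = 5
j = 5//4 = 1
j = 0%2 = 0
c = 1//2 = 0
c = 0*0 = 0
res = 0-0 = 0
c = 0*0 = 0
res = 0+0 = 0

0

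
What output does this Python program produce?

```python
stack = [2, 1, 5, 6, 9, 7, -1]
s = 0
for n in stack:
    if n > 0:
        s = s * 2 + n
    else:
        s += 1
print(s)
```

170

n=2: >0, s = 0*2+2 = 2
n=1: >0, s = 2*2+1 = 5
n=5: >0, s = 5*2+5 = 15
n=6: >0, s = 15*2+6 = 36
n=9: >0, s = 36*2+9 = 81
n=7: >0, s = 81*2+7 = 169
n=-1: not >0, s = 169+1 = 170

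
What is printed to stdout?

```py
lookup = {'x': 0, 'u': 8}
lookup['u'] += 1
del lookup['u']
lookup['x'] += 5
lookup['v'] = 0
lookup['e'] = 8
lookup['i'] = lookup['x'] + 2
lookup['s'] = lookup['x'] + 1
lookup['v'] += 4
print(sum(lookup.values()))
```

30

lookup['u'] = 8+1 = 9 → {'x': 0, 'u': 9}
del 'u' → {'x': 0}
lookup['x'] = 0+5 = 5 → {'x': 5}
lookup['v'] = 0 → {'x': 5, 'v': 0}
lookup['e'] = 8 → {'x': 5, 'v': 0, 'e': 8}
lookup['i'] = lookup['x']+2 = 7 → {'x': 5, 'v': 0, 'e': 8, 'i': 7}
lookup['s'] = lookup['x']+1 = 6 → {'x': 5, 'v': 0, 'e': 8, 'i': 7, 's': 6}
lookup['v'] = 0+4 = 4 → {'x': 5, 'v': 4, 'e': 8, 'i': 7, 's': 6}
sum of values = 30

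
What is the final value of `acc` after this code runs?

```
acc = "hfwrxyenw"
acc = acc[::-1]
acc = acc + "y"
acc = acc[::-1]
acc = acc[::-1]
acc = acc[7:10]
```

'fhy'

reverse → 'wneyxrwfh'
+ 'y' → 'wneyxrwfhy'
reverse → 'yhfwrxyenw'
reverse → 'wneyxrwfhy'
slice [7:10] → 'fhy'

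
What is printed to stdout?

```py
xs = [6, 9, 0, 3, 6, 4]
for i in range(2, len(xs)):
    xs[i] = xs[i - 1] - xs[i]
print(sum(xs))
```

26

i=2: xs[2] = 9-0 = 9 → [6, 9, 9, 3, 6, 4]
i=3: xs[3] = 9-3 = 6 → [6, 9, 9, 6, 6, 4]
i=4: xs[4] = 6-6 = 0 → [6, 9, 9, 6, 0, 4]
i=5: xs[5] = 0-4 = -4 → [6, 9, 9, 6, 0, -4]
sum = 26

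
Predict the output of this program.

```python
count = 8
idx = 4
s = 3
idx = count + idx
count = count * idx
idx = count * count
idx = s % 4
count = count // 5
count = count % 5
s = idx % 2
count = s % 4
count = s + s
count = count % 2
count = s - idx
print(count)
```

idx = 8+4 = 12
count = 8*12 = 96
idx = 96*96 = 9216
idx = 3%4 = 3
count = 96//5 = 19
count = 19%5 = 4
s = 3%2 = 1
count = 1%4 = 1
count = 1+1 = 2
count = 2%2 = 0
count = 1-3 = -2

-2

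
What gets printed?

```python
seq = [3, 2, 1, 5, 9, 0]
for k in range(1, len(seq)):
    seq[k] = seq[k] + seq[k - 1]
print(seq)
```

k=1: seq[1] = 2+3 = 5 → [3, 5, 1, 5, 9, 0]
k=2: seq[2] = 1+5 = 6 → [3, 5, 6, 5, 9, 0]
k=3: seq[3] = 5+6 = 11 → [3, 5, 6, 11, 9, 0]
k=4: seq[4] = 9+11 = 20 → [3, 5, 6, 11, 20, 0]
k=5: seq[5] = 0+20 = 20 → [3, 5, 6, 11, 20, 20]

[3, 5, 6, 11, 20, 20]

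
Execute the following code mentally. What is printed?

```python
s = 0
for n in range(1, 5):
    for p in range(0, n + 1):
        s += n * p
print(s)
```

65

n=1,p=0: s = 0+0 = 0
n=1,p=1: s = 0+1 = 1
n=2,p=0: s = 1+0 = 1
n=2,p=1: s = 1+2 = 3
n=2,p=2: s = 3+4 = 7
n=3,p=0: s = 7+0 = 7
n=3,p=1: s = 7+3 = 10
n=3,p=2: s = 10+6 = 16
n=3,p=3: s = 16+9 = 25
n=4,p=0: s = 25+0 = 25
n=4,p=1: s = 25+4 = 29
n=4,p=2: s = 29+8 = 37
n=4,p=3: s = 37+12 = 49
n=4,p=4: s = 49+16 = 65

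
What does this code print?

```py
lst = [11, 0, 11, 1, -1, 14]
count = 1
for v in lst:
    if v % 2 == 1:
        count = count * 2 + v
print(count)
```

v=11: odd, count = 1*2+11 = 13
v=0: not odd
v=11: odd, count = 13*2+11 = 37
v=1: odd, count = 37*2+1 = 75
v=-1: odd, count = 75*2+(-1) = 149
v=14: not odd

149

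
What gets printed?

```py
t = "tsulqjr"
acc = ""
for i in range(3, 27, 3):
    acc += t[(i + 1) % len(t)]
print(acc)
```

qtlrujsq

i=3: add t[4]='q' → 'q'
i=6: add t[0]='t' → 'qt'
i=9: add t[3]='l' → 'qtl'
i=12: add t[6]='r' → 'qtlr'
i=15: add t[2]='u' → 'qtlru'
i=18: add t[5]='j' → 'qtlruj'
i=21: add t[1]='s' → 'qtlrujs'
i=24: add t[4]='q' → 'qtlrujsq'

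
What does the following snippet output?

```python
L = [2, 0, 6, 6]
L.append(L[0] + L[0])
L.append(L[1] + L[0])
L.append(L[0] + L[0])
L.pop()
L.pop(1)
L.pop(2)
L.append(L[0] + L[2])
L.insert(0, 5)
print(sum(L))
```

append L[0]+L[0] = 2+2 = 4 → [2, 0, 6, 6, 4]
append L[1]+L[0] = 0+2 = 2 → [2, 0, 6, 6, 4, 2]
append L[0]+L[0] = 2+2 = 4 → [2, 0, 6, 6, 4, 2, 4]
pop() removes 4 → [2, 0, 6, 6, 4, 2]
pop(1) removes 0 → [2, 6, 6, 4, 2]
pop(2) removes 6 → [2, 6, 4, 2]
append L[0]+L[2] = 2+4 = 6 → [2, 6, 4, 2, 6]
insert 5 at 0 → [5, 2, 6, 4, 2, 6]
sum = 25

25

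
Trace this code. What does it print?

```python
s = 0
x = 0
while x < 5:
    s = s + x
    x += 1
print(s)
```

10

x=0: s = 0+0 = 0
x=1: s = 0+1 = 1
x=2: s = 1+2 = 3
x=3: s = 3+3 = 6
x=4: s = 6+4 = 10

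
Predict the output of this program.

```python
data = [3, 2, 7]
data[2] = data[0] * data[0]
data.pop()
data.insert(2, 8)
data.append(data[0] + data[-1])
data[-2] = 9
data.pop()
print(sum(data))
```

14

data[2] = data[0]*data[0] = 3*3 = 9 → [3, 2, 9]
pop() removes 9 → [3, 2]
insert 8 at 2 → [3, 2, 8]
append data[0]+data[-1] = 3+8 = 11 → [3, 2, 8, 11]
data[-2] = 9 → [3, 2, 9, 11]
pop() removes 11 → [3, 2, 9]
sum = 14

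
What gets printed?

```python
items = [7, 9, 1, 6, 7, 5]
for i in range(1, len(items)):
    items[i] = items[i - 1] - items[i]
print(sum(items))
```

-44

i=1: items[1] = 7-9 = -2 → [7, -2, 1, 6, 7, 5]
i=2: items[2] = (-2)-1 = -3 → [7, -2, -3, 6, 7, 5]
i=3: items[3] = (-3)-6 = -9 → [7, -2, -3, -9, 7, 5]
i=4: items[4] = (-9)-7 = -16 → [7, -2, -3, -9, -16, 5]
i=5: items[5] = (-16)-5 = -21 → [7, -2, -3, -9, -16, -21]
sum = -44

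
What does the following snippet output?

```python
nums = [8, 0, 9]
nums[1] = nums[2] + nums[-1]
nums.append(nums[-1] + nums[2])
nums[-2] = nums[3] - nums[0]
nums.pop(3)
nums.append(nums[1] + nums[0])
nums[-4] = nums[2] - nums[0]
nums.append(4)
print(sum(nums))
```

60

nums[1] = nums[2]+nums[-1] = 9+9 = 18 → [8, 18, 9]
append nums[-1]+nums[2] = 9+9 = 18 → [8, 18, 9, 18]
nums[-2] = nums[3]-nums[0] = 18-8 = 10 → [8, 18, 10, 18]
pop(3) removes 18 → [8, 18, 10]
append nums[1]+nums[0] = 18+8 = 26 → [8, 18, 10, 26]
nums[-4] = nums[2]-nums[0] = 10-8 = 2 → [2, 18, 10, 26]
append 4 → [2, 18, 10, 26, 4]
sum = 60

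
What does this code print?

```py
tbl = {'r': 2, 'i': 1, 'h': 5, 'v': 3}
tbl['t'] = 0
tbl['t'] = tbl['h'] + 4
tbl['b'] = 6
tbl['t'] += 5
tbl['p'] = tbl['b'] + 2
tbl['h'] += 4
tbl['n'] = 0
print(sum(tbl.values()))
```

43

tbl['t'] = 0 → {'r': 2, 'i': 1, 'h': 5, 'v': 3, 't': 0}
tbl['t'] = tbl['h']+4 = 9 → {'r': 2, 'i': 1, 'h': 5, 'v': 3, 't': 9}
tbl['b'] = 6 → {'r': 2, 'i': 1, 'h': 5, 'v': 3, 't': 9, 'b': 6}
tbl['t'] = 9+5 = 14 → {'r': 2, 'i': 1, 'h': 5, 'v': 3, 't': 14, 'b': 6}
tbl['p'] = tbl['b']+2 = 8 → {'r': 2, 'i': 1, 'h': 5, 'v': 3, 't': 14, 'b': 6, 'p': 8}
tbl['h'] = 5+4 = 9 → {'r': 2, 'i': 1, 'h': 9, 'v': 3, 't': 14, 'b': 6, 'p': 8}
tbl['n'] = 0 → {'r': 2, 'i': 1, 'h': 9, 'v': 3, 't': 14, 'b': 6, 'p': 8, 'n': 0}
sum of values = 43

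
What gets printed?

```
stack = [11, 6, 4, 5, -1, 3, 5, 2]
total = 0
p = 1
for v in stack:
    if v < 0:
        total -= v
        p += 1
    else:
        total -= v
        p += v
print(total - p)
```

v=11: not <0, total = 0-11 = -11; p=12
v=6: not <0, total = (-11)-6 = -17; p=18
v=4: not <0, total = (-17)-4 = -21; p=22
v=5: not <0, total = (-21)-5 = -26; p=27
v=-1: <0, total = (-26)-(-1) = -25; p=28
v=3: not <0, total = (-25)-3 = -28; p=31
v=5: not <0, total = (-28)-5 = -33; p=36
v=2: not <0, total = (-33)-2 = -35; p=38
total-p = (-35)-38 = -73

-73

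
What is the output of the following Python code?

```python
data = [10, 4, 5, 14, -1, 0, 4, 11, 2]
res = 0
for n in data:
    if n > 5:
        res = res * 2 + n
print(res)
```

n=10: >5, res = 0*2+10 = 10
n=4: not >5
n=5: not >5
n=14: >5, res = 10*2+14 = 34
n=-1: not >5
n=0: not >5
n=4: not >5
n=11: >5, res = 34*2+11 = 79
n=2: not >5

79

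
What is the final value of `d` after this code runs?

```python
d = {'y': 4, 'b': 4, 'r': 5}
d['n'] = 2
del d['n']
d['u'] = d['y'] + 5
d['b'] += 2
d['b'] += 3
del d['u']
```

{'y': 4, 'b': 9, 'r': 5}

d['n'] = 2 → {'y': 4, 'b': 4, 'r': 5, 'n': 2}
del 'n' → {'y': 4, 'b': 4, 'r': 5}
d['u'] = d['y']+5 = 9 → {'y': 4, 'b': 4, 'r': 5, 'u': 9}
d['b'] = 4+2 = 6 → {'y': 4, 'b': 6, 'r': 5, 'u': 9}
d['b'] = 6+3 = 9 → {'y': 4, 'b': 9, 'r': 5, 'u': 9}
del 'u' → {'y': 4, 'b': 9, 'r': 5}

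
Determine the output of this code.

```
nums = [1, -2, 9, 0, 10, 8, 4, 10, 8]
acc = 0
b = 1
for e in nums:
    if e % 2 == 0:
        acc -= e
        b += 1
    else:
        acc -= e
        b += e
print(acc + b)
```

-30

e=1: not even, acc = 0-1 = -1; b=2
e=-2: even, acc = (-1)-(-2) = 1; b=3
e=9: not even, acc = 1-9 = -8; b=12
e=0: even, acc = (-8)-0 = -8; b=13
e=10: even, acc = (-8)-10 = -18; b=14
e=8: even, acc = (-18)-8 = -26; b=15
e=4: even, acc = (-26)-4 = -30; b=16
e=10: even, acc = (-30)-10 = -40; b=17
e=8: even, acc = (-40)-8 = -48; b=18
acc+b = (-48)+18 = -30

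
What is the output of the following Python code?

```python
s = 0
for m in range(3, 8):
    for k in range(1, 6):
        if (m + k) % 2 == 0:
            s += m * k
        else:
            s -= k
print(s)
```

159

m=3,k=1: even sum, s = 0+3 = 3
m=3,k=2: odd sum, s = 3-2 = 1
m=3,k=3: even sum, s = 1+9 = 10
m=3,k=4: odd sum, s = 10-4 = 6
m=3,k=5: even sum, s = 6+15 = 21
m=4,k=1: odd sum, s = 21-1 = 20
m=4,k=2: even sum, s = 20+8 = 28
m=4,k=3: odd sum, s = 28-3 = 25
m=4,k=4: even sum, s = 25+16 = 41
m=4,k=5: odd sum, s = 41-5 = 36
m=5,k=1: even sum, s = 36+5 = 41
m=5,k=2: odd sum, s = 41-2 = 39
m=5,k=3: even sum, s = 39+15 = 54
m=5,k=4: odd sum, s = 54-4 = 50
m=5,k=5: even sum, s = 50+25 = 75
m=6,k=1: odd sum, s = 75-1 = 74
m=6,k=2: even sum, s = 74+12 = 86
m=6,k=3: odd sum, s = 86-3 = 83
m=6,k=4: even sum, s = 83+24 = 107
m=6,k=5: odd sum, s = 107-5 = 102
m=7,k=1: even sum, s = 102+7 = 109
m=7,k=2: odd sum, s = 109-2 = 107
m=7,k=3: even sum, s = 107+21 = 128
m=7,k=4: odd sum, s = 128-4 = 124
m=7,k=5: even sum, s = 124+35 = 159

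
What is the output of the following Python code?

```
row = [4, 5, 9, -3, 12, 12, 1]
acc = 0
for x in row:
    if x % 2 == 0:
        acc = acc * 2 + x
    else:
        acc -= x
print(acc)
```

7

x=4: even, acc = 0*2+4 = 4
x=5: not even, acc = 4-5 = -1
x=9: not even, acc = (-1)-9 = -10
x=-3: not even, acc = (-10)-(-3) = -7
x=12: even, acc = (-7)*2+12 = -2
x=12: even, acc = (-2)*2+12 = 8
x=1: not even, acc = 8-1 = 7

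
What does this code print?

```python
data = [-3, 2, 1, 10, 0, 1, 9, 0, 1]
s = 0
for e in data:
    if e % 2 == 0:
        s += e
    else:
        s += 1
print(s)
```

17

e=-3: not even, s = 0+1 = 1
e=2: even, s = 1+2 = 3
e=1: not even, s = 3+1 = 4
e=10: even, s = 4+10 = 14
e=0: even, s = 14+0 = 14
e=1: not even, s = 14+1 = 15
e=9: not even, s = 15+1 = 16
e=0: even, s = 16+0 = 16
e=1: not even, s = 16+1 = 17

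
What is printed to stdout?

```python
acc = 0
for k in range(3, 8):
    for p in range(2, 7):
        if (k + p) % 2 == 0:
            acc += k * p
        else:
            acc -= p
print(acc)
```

k=3,p=2: odd sum, acc = 0-2 = -2
k=3,p=3: even sum, acc = (-2)+9 = 7
k=3,p=4: odd sum, acc = 7-4 = 3
k=3,p=5: even sum, acc = 3+15 = 18
k=3,p=6: odd sum, acc = 18-6 = 12
k=4,p=2: even sum, acc = 12+8 = 20
k=4,p=3: odd sum, acc = 20-3 = 17
k=4,p=4: even sum, acc = 17+16 = 33
k=4,p=5: odd sum, acc = 33-5 = 28
k=4,p=6: even sum, acc = 28+24 = 52
k=5,p=2: odd sum, acc = 52-2 = 50
k=5,p=3: even sum, acc = 50+15 = 65
k=5,p=4: odd sum, acc = 65-4 = 61
k=5,p=5: even sum, acc = 61+25 = 86
k=5,p=6: odd sum, acc = 86-6 = 80
k=6,p=2: even sum, acc = 80+12 = 92
k=6,p=3: odd sum, acc = 92-3 = 89
k=6,p=4: even sum, acc = 89+24 = 113
k=6,p=5: odd sum, acc = 113-5 = 108
k=6,p=6: even sum, acc = 108+36 = 144
k=7,p=2: odd sum, acc = 144-2 = 142
k=7,p=3: even sum, acc = 142+21 = 163
k=7,p=4: odd sum, acc = 163-4 = 159
k=7,p=5: even sum, acc = 159+35 = 194
k=7,p=6: odd sum, acc = 194-6 = 188

188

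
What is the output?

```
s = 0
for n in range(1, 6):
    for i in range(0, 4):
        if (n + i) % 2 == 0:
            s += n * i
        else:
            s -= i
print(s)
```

n=1,i=0: odd sum, s = 0-0 = 0
n=1,i=1: even sum, s = 0+1 = 1
n=1,i=2: odd sum, s = 1-2 = -1
n=1,i=3: even sum, s = (-1)+3 = 2
n=2,i=0: even sum, s = 2+0 = 2
n=2,i=1: odd sum, s = 2-1 = 1
n=2,i=2: even sum, s = 1+4 = 5
n=2,i=3: odd sum, s = 5-3 = 2
n=3,i=0: odd sum, s = 2-0 = 2
n=3,i=1: even sum, s = 2+3 = 5
n=3,i=2: odd sum, s = 5-2 = 3
n=3,i=3: even sum, s = 3+9 = 12
n=4,i=0: even sum, s = 12+0 = 12
n=4,i=1: odd sum, s = 12-1 = 11
n=4,i=2: even sum, s = 11+8 = 19
n=4,i=3: odd sum, s = 19-3 = 16
n=5,i=0: odd sum, s = 16-0 = 16
n=5,i=1: even sum, s = 16+5 = 21
n=5,i=2: odd sum, s = 21-2 = 19
n=5,i=3: even sum, s = 19+15 = 34

34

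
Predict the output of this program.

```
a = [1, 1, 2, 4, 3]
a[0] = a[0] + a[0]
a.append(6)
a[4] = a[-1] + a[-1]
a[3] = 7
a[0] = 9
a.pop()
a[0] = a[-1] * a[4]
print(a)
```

a[0] = a[0]+a[0] = 1+1 = 2 → [2, 1, 2, 4, 3]
append 6 → [2, 1, 2, 4, 3, 6]
a[4] = a[-1]+a[-1] = 6+6 = 12 → [2, 1, 2, 4, 12, 6]
a[3] = 7 → [2, 1, 2, 7, 12, 6]
a[0] = 9 → [9, 1, 2, 7, 12, 6]
pop() removes 6 → [9, 1, 2, 7, 12]
a[0] = a[-1]*a[4] = 12*12 = 144 → [144, 1, 2, 7, 12]

[144, 1, 2, 7, 12]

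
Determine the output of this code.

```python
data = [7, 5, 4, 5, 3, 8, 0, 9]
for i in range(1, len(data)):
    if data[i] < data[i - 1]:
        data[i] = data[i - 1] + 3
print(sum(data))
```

140

i=1: 5<7, data[1] = 7+3 = 10 → [7, 10, 4, 5, 3, 8, 0, 9]
i=2: 4<10, data[2] = 10+3 = 13 → [7, 10, 13, 5, 3, 8, 0, 9]
i=3: 5<13, data[3] = 13+3 = 16 → [7, 10, 13, 16, 3, 8, 0, 9]
i=4: 3<16, data[4] = 16+3 = 19 → [7, 10, 13, 16, 19, 8, 0, 9]
i=5: 8<19, data[5] = 19+3 = 22 → [7, 10, 13, 16, 19, 22, 0, 9]
i=6: 0<22, data[6] = 22+3 = 25 → [7, 10, 13, 16, 19, 22, 25, 9]
i=7: 9<25, data[7] = 25+3 = 28 → [7, 10, 13, 16, 19, 22, 25, 28]
sum = 140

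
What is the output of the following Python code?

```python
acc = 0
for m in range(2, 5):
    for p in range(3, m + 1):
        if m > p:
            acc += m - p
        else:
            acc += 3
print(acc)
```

7

m=3,p=3: not 3>3, acc = 0+3 = 3
m=4,p=3: 4>3, acc = 3+1 = 4
m=4,p=4: not 4>4, acc = 4+3 = 7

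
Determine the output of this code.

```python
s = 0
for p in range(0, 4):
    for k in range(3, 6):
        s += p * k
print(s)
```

72

p=0,k=3: s = 0+0 = 0
p=0,k=4: s = 0+0 = 0
p=0,k=5: s = 0+0 = 0
p=1,k=3: s = 0+3 = 3
p=1,k=4: s = 3+4 = 7
p=1,k=5: s = 7+5 = 12
p=2,k=3: s = 12+6 = 18
p=2,k=4: s = 18+8 = 26
p=2,k=5: s = 26+10 = 36
p=3,k=3: s = 36+9 = 45
p=3,k=4: s = 45+12 = 57
p=3,k=5: s = 57+15 = 72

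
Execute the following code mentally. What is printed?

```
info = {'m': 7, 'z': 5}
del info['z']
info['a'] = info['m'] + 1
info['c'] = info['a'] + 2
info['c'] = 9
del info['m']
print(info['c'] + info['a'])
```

17

del 'z' → {'m': 7}
info['a'] = info['m']+1 = 8 → {'m': 7, 'a': 8}
info['c'] = info['a']+2 = 10 → {'m': 7, 'a': 8, 'c': 10}
info['c'] = 9 → {'m': 7, 'a': 8, 'c': 9}
del 'm' → {'a': 8, 'c': 9}
info['c']+info['a'] = 9+8 = 17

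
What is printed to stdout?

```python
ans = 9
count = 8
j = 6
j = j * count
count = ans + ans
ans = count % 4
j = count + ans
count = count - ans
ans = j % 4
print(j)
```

20

j = 6*8 = 48
count = 9+9 = 18
ans = 18%4 = 2
j = 18+2 = 20
count = 18-2 = 16
ans = 20%4 = 0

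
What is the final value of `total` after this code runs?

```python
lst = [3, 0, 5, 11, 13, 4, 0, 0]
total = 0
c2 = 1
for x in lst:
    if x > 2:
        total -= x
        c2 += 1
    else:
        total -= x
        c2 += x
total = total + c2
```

-30

x=3: >2, total = 0-3 = -3; c2=2
x=0: not >2, total = (-3)-0 = -3; c2=2
x=5: >2, total = (-3)-5 = -8; c2=3
x=11: >2, total = (-8)-11 = -19; c2=4
x=13: >2, total = (-19)-13 = -32; c2=5
x=4: >2, total = (-32)-4 = -36; c2=6
x=0: not >2, total = (-36)-0 = -36; c2=6
x=0: not >2, total = (-36)-0 = -36; c2=6
total+c2 = (-36)+6 = -30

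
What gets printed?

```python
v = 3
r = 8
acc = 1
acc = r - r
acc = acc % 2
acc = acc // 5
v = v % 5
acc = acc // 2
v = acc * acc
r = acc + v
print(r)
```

acc = 8-8 = 0
acc = 0%2 = 0
acc = 0//5 = 0
v = 3%5 = 3
acc = 0//2 = 0
v = 0*0 = 0
r = 0+0 = 0

0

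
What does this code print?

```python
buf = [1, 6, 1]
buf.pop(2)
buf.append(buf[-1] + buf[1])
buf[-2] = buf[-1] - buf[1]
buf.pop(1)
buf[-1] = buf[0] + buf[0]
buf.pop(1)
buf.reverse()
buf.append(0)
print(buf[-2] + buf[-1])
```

1

pop(2) removes 1 → [1, 6]
append buf[-1]+buf[1] = 6+6 = 12 → [1, 6, 12]
buf[-2] = buf[-1]-buf[1] = 12-6 = 6 → [1, 6, 12]
pop(1) removes 6 → [1, 12]
buf[-1] = buf[0]+buf[0] = 1+1 = 2 → [1, 2]
pop(1) removes 2 → [1]
reverse → [1]
append 0 → [1, 0]
buf[-2]+buf[-1] = 1+0 = 1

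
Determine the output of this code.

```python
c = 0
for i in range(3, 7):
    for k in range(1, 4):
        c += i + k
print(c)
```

i=3,k=1: c = 0+4 = 4
i=3,k=2: c = 4+5 = 9
i=3,k=3: c = 9+6 = 15
i=4,k=1: c = 15+5 = 20
i=4,k=2: c = 20+6 = 26
i=4,k=3: c = 26+7 = 33
i=5,k=1: c = 33+6 = 39
i=5,k=2: c = 39+7 = 46
i=5,k=3: c = 46+8 = 54
i=6,k=1: c = 54+7 = 61
i=6,k=2: c = 61+8 = 69
i=6,k=3: c = 69+9 = 78

78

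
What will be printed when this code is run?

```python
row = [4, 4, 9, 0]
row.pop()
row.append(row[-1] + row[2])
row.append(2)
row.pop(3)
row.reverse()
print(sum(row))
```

19

pop() removes 0 → [4, 4, 9]
append row[-1]+row[2] = 9+9 = 18 → [4, 4, 9, 18]
append 2 → [4, 4, 9, 18, 2]
pop(3) removes 18 → [4, 4, 9, 2]
reverse → [2, 9, 4, 4]
sum = 19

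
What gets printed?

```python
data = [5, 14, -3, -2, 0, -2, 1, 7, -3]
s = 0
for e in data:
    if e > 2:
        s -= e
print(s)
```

-26

e=5: >2, s = 0-5 = -5
e=14: >2, s = (-5)-14 = -19
e=-3: not >2
e=-2: not >2
e=0: not >2
e=-2: not >2
e=1: not >2
e=7: >2, s = (-19)-7 = -26
e=-3: not >2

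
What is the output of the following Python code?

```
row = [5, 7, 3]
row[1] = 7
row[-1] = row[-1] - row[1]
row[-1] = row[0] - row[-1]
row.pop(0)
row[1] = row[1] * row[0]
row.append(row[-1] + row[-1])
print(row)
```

row[1] = 7 → [5, 7, 3]
row[-1] = row[-1]-row[1] = 3-7 = -4 → [5, 7, -4]
row[-1] = row[0]-row[-1] = 5-(-4) = 9 → [5, 7, 9]
pop(0) removes 5 → [7, 9]
row[1] = row[1]*row[0] = 9*7 = 63 → [7, 63]
append row[-1]+row[-1] = 63+63 = 126 → [7, 63, 126]

[7, 63, 126]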